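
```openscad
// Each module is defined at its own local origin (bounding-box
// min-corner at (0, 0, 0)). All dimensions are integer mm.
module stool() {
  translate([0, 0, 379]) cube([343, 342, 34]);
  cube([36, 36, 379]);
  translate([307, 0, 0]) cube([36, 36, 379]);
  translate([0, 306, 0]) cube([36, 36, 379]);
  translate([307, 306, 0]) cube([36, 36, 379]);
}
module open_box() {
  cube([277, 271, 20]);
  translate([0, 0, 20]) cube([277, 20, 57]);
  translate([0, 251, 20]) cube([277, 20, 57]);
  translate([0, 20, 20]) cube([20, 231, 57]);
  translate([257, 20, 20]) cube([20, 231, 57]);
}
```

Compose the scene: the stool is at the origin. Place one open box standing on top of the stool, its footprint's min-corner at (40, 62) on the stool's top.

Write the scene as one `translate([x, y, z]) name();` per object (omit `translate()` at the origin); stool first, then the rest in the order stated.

stool();
translate([40, 62, 413]) open_box();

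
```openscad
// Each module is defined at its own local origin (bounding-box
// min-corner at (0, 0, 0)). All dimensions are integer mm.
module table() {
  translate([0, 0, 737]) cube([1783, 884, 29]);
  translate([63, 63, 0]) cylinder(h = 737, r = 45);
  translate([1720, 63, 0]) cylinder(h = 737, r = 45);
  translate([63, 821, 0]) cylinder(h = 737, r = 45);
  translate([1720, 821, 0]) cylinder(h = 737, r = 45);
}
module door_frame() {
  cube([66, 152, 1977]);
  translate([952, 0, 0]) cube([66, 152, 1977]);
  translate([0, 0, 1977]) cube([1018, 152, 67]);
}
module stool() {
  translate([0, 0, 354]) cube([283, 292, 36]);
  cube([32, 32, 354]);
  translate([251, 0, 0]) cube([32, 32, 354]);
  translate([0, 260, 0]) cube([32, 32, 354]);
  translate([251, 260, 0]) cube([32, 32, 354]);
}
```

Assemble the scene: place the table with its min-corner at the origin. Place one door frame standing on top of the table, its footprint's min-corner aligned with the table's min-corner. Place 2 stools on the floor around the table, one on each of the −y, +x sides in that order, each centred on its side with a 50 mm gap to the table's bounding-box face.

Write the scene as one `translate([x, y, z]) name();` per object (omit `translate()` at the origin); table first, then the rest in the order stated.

table();
translate([0, 0, 766]) door_frame();
translate([750, -342, 0]) stool();
translate([1833, 296, 0]) stool();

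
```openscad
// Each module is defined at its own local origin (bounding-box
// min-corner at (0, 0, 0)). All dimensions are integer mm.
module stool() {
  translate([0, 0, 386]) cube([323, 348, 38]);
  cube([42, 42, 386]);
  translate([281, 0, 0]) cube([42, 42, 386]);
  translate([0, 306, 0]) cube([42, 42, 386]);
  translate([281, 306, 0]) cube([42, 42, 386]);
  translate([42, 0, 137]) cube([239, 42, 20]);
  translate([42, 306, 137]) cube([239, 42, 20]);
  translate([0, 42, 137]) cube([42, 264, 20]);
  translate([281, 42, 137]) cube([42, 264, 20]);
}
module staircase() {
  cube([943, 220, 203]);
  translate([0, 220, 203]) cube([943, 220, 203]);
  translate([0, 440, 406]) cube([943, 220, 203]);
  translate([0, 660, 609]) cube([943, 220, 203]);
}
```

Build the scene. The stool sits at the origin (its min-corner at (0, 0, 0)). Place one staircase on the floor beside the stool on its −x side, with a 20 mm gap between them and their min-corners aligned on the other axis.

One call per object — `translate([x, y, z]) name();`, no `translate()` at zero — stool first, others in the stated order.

stool();
translate([-963, 0, 0]) staircase();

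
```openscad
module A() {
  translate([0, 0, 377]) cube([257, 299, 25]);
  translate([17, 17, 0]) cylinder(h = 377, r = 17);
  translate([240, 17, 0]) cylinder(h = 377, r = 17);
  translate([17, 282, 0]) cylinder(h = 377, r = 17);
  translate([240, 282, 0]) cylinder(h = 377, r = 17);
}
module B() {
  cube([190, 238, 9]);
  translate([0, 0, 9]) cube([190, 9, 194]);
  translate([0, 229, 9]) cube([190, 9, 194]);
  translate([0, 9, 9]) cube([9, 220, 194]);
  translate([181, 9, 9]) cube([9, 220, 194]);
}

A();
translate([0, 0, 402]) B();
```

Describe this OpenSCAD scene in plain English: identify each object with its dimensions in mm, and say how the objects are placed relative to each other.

A is a four-legged stool. The seat is 257×299 mm, 25 mm thick, top at z = 402 mm. It stands on four round legs, each 34 mm in diameter, from z = 0 to the seat underside, each leg's axis is inset half a diameter from the nearest pair of seat edges (so the leg's bounding box is flush with the corner).

B is an open storage box with external size 190×238×203 mm and wall thickness 9 mm (the base is also 9 mm thick). The base covers the whole footprint; the four walls stand on the base, with the y-facing walls full-width and the x-facing walls fitting between their inner faces.

The open box is on top of the stool.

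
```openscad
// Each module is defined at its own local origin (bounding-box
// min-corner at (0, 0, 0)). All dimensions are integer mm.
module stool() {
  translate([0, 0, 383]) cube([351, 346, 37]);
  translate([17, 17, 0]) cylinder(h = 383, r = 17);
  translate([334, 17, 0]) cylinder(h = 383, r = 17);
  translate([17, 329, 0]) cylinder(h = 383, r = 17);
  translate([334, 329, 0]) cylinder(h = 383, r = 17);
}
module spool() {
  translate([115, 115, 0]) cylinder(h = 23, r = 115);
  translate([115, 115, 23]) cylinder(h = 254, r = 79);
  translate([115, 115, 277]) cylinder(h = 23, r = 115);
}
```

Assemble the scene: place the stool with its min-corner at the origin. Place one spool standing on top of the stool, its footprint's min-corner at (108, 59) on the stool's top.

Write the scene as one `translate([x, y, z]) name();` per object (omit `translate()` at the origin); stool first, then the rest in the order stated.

stool();
translate([108, 59, 420]) spool();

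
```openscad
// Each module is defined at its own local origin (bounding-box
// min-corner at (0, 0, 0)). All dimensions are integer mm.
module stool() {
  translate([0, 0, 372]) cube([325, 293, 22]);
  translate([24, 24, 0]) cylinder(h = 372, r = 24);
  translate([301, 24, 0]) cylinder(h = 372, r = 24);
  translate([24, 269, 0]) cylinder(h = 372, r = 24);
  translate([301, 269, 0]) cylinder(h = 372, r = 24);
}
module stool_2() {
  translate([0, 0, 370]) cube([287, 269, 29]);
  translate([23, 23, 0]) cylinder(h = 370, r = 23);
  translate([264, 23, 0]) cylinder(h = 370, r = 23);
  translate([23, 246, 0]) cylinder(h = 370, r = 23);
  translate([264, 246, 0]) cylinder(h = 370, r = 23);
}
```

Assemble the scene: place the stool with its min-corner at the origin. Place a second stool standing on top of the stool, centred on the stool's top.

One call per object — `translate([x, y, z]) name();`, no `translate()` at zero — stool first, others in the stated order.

stool();
translate([19, 12, 394]) stool_2();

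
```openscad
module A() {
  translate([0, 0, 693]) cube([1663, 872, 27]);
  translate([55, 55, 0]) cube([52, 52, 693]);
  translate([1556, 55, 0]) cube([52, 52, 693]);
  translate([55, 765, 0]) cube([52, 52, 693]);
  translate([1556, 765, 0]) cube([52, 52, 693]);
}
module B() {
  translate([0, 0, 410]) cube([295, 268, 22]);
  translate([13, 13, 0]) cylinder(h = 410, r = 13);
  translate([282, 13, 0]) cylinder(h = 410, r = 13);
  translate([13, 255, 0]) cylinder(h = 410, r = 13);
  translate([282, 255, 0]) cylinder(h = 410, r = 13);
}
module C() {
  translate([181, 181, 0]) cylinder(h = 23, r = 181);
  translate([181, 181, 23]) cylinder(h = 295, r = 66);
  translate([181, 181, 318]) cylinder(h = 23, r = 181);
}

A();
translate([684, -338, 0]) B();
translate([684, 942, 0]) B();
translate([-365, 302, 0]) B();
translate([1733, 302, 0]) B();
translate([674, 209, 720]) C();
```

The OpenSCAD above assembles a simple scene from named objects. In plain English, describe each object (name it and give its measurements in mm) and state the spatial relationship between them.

A is a table with a 1663×872 mm rectangular top, 27 mm thick, top surface at z = 720 mm, supported by four 52×52 mm square legs, each inset 55 mm from the nearest pair of top edges, running from the floor.

B is a four-legged stool. The seat is a 295×268×22 mm slab whose top surface is at z = 432 mm; four round legs, each 26 mm in diameter, run from the floor (z = 0) to the underside of the seat, each leg's axis is inset half a diameter from the nearest pair of seat edges (so the leg's bounding box is flush with the corner).

C is a spool: two coaxial disc flanges of radius 181 mm and thickness 23 mm, joined by a core cylinder of radius 66 mm and height 295 mm. The lower flange rests on z = 0 and the three cylinders share a vertical axis.

Four stools sit around the table at the −y, +y, −x, +x sides. The spool is on top of the table.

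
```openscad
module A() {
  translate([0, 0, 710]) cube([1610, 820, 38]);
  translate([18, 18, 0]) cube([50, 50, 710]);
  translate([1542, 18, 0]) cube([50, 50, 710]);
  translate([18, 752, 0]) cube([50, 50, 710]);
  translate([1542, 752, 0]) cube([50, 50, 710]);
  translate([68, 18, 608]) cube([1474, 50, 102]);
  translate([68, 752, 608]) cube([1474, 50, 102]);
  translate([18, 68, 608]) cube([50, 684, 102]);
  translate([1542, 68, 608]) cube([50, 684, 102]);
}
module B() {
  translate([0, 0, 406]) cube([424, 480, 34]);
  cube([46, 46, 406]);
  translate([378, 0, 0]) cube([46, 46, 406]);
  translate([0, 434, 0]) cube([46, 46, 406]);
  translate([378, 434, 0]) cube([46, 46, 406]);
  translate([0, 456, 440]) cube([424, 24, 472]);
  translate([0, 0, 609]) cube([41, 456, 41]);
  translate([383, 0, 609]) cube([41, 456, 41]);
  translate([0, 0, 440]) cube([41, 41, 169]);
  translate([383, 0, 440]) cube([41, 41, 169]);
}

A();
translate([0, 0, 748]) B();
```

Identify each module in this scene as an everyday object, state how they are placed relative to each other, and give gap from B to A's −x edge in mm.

A is a table. B is a chair. The chair is on top of the table. The gap from the chair to the table's −x edge is 0 mm.

The chair's min-x is at 0; the table's min-x is 0; gap = 0 mm.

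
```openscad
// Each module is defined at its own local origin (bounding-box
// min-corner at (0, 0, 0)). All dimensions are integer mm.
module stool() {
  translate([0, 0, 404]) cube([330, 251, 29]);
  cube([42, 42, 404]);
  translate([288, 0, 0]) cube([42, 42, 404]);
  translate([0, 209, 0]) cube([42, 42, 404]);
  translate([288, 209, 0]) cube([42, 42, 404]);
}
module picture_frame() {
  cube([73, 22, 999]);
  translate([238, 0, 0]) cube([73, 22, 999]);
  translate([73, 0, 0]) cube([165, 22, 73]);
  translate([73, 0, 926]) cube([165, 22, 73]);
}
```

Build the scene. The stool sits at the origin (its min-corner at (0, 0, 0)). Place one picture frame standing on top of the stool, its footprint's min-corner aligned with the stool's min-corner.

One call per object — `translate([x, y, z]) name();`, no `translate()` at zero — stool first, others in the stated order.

stool();
translate([0, 0, 433]) picture_frame();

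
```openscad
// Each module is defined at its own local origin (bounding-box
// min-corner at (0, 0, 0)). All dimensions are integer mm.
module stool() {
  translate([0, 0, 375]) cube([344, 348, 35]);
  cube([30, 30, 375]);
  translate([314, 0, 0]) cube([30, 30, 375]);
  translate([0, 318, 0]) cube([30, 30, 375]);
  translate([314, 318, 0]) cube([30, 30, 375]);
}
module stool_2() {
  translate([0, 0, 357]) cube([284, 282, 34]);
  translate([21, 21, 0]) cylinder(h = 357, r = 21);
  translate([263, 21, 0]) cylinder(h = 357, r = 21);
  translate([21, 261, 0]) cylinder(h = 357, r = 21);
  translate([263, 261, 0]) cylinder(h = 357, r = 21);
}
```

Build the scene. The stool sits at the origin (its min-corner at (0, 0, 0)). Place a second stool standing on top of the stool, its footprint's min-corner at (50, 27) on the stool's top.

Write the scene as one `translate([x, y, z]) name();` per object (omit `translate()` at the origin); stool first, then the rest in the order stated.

stool();
translate([50, 27, 410]) stool_2();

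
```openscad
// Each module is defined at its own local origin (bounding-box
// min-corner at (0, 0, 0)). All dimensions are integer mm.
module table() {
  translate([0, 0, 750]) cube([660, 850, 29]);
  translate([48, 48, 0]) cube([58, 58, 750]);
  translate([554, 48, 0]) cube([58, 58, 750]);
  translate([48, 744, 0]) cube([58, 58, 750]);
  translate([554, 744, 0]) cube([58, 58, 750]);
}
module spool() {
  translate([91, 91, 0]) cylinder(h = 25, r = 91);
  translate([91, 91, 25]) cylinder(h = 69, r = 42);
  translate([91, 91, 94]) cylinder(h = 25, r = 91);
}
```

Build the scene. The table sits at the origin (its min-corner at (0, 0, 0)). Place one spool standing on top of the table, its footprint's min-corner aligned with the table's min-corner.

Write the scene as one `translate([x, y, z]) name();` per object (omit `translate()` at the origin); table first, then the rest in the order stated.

table();
translate([0, 0, 779]) spool();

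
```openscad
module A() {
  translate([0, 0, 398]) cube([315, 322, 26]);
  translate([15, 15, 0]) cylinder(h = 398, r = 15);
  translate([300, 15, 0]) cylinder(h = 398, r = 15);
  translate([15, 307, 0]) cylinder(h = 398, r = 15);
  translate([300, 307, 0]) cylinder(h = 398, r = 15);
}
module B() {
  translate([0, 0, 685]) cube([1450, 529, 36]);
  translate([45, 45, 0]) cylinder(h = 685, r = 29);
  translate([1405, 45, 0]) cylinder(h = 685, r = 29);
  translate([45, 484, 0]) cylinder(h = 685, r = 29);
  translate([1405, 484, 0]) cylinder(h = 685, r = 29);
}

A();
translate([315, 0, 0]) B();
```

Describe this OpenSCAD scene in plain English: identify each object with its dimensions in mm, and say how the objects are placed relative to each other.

A is a four-legged stool. The seat is 315×322 mm, 26 mm thick, top at z = 424 mm. It stands on four round legs, each 30 mm in diameter, from z = 0 to the seat underside, each leg's axis is inset half a diameter from the nearest pair of seat edges (so the leg's bounding box is flush with the corner).

B is a table with a 1450×529 mm rectangular top, 36 mm thick, top surface at z = 721 mm, supported by four round legs of 58 mm diameter, each leg's bounding box inset 16 mm from the nearest pair of top edges, running from the floor.

The table is against the stool's +x side, with their −y faces flush.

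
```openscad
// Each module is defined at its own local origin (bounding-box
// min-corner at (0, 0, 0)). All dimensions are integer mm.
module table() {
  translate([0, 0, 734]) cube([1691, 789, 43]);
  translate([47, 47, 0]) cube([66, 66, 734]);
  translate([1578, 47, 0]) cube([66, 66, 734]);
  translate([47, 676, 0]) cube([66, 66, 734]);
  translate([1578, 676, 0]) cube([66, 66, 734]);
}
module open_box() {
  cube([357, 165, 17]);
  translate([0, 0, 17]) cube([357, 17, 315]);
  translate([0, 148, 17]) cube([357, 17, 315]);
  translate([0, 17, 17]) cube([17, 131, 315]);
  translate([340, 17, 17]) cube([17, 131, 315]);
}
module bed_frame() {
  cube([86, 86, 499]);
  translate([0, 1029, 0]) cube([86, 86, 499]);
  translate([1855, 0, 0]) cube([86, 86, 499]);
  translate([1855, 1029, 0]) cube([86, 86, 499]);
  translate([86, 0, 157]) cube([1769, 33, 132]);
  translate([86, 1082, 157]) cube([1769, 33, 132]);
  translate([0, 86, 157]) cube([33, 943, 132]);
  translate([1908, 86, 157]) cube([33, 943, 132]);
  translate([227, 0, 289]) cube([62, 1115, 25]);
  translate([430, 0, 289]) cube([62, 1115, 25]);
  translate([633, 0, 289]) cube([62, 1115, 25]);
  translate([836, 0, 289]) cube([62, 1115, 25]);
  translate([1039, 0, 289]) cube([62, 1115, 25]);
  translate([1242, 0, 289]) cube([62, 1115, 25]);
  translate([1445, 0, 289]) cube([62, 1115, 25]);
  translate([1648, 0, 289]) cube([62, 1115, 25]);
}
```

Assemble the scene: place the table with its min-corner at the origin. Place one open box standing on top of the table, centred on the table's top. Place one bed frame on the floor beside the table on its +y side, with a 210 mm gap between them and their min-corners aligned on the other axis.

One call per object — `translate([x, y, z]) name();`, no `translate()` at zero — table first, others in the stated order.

table();
translate([667, 312, 777]) open_box();
translate([0, 999, 0]) bed_frame();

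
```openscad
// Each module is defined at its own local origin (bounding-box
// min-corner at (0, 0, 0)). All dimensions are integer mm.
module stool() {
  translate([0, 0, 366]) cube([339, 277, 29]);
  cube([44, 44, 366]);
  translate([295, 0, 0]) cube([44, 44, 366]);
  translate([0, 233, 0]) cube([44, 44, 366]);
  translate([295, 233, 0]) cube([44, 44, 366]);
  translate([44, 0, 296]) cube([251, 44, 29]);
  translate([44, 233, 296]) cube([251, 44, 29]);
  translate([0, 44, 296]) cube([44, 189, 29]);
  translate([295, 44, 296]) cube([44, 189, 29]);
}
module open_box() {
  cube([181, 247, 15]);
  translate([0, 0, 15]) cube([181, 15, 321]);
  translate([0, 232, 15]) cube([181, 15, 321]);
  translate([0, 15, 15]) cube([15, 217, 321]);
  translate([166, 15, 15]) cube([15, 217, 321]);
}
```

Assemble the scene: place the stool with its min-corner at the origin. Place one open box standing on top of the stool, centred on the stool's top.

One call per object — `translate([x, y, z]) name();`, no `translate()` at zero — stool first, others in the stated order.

stool();
translate([79, 15, 395]) open_box();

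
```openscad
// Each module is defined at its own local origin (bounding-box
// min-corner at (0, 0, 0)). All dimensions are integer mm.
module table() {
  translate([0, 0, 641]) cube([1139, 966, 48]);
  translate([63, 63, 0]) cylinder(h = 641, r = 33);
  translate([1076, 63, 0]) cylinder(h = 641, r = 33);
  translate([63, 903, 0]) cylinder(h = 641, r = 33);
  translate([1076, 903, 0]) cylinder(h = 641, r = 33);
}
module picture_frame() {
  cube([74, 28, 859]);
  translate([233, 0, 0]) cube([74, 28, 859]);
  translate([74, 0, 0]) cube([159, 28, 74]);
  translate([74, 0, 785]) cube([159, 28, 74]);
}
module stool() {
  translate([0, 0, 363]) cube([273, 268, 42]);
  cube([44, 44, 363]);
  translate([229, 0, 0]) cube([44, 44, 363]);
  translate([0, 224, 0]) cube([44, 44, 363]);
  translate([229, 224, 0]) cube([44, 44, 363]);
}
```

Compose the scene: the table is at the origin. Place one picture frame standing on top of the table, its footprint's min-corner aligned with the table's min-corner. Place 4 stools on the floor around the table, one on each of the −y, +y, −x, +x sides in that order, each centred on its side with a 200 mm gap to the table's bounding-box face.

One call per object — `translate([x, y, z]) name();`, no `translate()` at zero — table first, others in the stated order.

table();
translate([0, 0, 689]) picture_frame();
translate([433, -468, 0]) stool();
translate([433, 1166, 0]) stool();
translate([-473, 349, 0]) stool();
translate([1339, 349, 0]) stool();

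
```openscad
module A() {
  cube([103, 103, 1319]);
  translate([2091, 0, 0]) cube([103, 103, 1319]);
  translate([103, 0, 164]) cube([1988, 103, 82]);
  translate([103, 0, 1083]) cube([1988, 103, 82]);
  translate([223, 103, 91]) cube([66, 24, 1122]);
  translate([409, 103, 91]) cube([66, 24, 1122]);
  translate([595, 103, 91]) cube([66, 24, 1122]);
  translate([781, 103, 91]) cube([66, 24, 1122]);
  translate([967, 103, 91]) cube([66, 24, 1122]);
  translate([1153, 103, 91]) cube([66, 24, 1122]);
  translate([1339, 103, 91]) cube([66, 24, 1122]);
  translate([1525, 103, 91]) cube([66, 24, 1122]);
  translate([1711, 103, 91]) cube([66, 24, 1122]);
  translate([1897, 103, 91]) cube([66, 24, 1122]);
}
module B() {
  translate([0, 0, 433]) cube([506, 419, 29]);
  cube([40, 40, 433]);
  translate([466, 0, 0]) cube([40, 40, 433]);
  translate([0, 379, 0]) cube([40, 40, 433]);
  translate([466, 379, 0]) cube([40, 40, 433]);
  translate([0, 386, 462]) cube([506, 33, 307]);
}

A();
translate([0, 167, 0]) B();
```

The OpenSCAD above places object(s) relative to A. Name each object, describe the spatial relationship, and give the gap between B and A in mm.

A is a fence section. B is a chair. The chair is on the floor beside the fence section on its +y side. The gap between the chair and the fence section is 40 mm.

The chair's nearest face is 40 mm from the fence section's +y face.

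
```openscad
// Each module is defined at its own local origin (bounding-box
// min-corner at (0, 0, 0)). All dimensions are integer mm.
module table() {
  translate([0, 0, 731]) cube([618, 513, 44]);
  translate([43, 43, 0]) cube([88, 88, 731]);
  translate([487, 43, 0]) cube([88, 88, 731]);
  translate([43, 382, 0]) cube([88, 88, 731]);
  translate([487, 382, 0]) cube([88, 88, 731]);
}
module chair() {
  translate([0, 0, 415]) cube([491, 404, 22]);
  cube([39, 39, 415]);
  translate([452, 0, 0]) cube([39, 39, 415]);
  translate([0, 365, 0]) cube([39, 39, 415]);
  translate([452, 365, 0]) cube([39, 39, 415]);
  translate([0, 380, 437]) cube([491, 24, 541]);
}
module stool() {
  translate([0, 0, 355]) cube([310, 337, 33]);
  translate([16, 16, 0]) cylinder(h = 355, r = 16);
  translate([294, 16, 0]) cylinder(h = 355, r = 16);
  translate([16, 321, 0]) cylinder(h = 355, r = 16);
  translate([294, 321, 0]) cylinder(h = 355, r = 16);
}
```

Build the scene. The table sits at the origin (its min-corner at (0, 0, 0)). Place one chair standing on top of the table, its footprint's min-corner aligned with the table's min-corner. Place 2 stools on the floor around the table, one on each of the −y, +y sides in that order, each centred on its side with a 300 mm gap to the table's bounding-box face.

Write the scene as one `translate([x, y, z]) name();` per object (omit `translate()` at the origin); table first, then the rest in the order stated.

table();
translate([0, 0, 775]) chair();
translate([154, -637, 0]) stool();
translate([154, 813, 0]) stool();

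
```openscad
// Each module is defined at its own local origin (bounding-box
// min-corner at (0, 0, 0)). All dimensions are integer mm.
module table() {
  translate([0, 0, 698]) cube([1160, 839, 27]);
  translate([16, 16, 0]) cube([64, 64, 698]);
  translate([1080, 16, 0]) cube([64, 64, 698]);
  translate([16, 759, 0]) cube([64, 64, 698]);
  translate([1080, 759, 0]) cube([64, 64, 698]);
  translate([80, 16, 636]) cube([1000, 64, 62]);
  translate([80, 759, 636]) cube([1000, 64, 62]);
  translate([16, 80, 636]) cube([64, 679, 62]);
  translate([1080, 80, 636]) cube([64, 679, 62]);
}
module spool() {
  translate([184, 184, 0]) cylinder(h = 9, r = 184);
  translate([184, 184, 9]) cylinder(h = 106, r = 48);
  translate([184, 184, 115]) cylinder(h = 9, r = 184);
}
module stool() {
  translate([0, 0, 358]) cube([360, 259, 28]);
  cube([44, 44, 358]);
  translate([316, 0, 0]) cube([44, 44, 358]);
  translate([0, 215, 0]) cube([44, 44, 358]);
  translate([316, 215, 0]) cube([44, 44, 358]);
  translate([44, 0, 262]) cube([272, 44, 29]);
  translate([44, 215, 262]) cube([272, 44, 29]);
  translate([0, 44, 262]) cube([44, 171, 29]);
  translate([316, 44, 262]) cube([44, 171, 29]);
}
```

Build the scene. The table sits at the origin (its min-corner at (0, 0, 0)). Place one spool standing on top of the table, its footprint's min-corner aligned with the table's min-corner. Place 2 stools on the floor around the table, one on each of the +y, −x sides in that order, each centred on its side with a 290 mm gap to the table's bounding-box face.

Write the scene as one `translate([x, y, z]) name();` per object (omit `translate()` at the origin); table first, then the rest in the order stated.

table();
translate([0, 0, 725]) spool();
translate([400, 1129, 0]) stool();
translate([-650, 290, 0]) stool();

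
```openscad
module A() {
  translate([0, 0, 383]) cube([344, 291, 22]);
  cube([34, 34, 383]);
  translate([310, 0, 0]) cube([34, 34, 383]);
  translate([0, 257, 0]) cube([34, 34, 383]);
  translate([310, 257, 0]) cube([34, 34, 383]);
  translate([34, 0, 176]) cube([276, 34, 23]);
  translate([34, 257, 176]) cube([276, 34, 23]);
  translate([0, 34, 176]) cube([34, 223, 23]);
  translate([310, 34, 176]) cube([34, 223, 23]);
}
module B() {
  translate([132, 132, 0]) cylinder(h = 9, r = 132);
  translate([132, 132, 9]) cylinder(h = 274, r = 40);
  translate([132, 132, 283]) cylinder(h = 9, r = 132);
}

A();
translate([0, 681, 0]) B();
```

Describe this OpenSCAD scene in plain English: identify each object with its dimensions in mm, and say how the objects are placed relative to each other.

A is a four-legged stool. The seat is 344×291 mm, 22 mm thick, top at z = 405 mm. It stands on four square legs, each 34×34 mm in cross-section, from z = 0 to the seat underside, each flush with a corner of the seat. Four stretchers, 34 mm wide and 23 mm tall, connect adjacent legs with their undersides at z = 176 mm, each running between the inner faces of the legs it joins and aligned with the legs' outer faces on the other axis.

B is a spool: two coaxial disc flanges of radius 132 mm and thickness 9 mm, joined by a core cylinder of radius 40 mm and height 274 mm. The lower flange rests on z = 0 and the three cylinders share a vertical axis.

The spool is on the floor beside the stool on its +y side.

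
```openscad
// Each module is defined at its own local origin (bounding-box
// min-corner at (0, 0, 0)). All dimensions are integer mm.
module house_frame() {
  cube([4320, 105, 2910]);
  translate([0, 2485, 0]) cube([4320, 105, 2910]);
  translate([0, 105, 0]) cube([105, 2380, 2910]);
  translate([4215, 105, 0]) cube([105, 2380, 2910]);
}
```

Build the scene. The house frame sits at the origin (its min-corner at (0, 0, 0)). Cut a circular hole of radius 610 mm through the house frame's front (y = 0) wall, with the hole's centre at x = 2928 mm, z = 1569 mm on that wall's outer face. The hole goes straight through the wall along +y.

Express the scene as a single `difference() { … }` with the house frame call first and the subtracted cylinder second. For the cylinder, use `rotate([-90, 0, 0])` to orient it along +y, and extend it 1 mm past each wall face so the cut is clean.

difference() {
  house_frame();
  translate([2928, -1, 1569]) rotate([-90, 0, 0]) cylinder(h = 107, r = 610);
}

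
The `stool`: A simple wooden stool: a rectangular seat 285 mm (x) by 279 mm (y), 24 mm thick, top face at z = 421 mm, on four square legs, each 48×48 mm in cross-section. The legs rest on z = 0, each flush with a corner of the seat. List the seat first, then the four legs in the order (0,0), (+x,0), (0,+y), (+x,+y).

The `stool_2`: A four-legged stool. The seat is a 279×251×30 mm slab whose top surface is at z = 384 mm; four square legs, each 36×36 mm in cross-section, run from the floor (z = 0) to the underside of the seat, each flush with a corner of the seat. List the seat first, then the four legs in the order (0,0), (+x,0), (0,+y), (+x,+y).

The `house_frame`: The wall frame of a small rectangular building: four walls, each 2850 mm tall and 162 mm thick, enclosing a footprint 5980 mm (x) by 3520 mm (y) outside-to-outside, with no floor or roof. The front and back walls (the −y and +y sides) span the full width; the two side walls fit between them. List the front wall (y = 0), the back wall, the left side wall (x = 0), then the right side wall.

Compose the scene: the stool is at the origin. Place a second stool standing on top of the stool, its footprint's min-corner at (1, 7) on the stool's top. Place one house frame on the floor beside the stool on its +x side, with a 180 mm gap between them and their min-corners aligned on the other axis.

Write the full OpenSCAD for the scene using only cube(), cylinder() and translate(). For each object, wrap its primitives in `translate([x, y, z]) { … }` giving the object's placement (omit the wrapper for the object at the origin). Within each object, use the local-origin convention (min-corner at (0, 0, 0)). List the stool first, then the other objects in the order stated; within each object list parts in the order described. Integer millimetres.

translate([0, 0, 397]) cube([285, 279, 24]);
cube([48, 48, 397]);
translate([237, 0, 0]) cube([48, 48, 397]);
translate([0, 231, 0]) cube([48, 48, 397]);
translate([237, 231, 0]) cube([48, 48, 397]);
translate([1, 7, 421]) {
  translate([0, 0, 354]) cube([279, 251, 30]);
  cube([36, 36, 354]);
  translate([243, 0, 0]) cube([36, 36, 354]);
  translate([0, 215, 0]) cube([36, 36, 354]);
  translate([243, 215, 0]) cube([36, 36, 354]);
}
translate([465, 0, 0]) {
  cube([5980, 162, 2850]);
  translate([0, 3358, 0]) cube([5980, 162, 2850]);
  translate([0, 162, 0]) cube([162, 3196, 2850]);
  translate([5818, 162, 0]) cube([162, 3196, 2850]);
}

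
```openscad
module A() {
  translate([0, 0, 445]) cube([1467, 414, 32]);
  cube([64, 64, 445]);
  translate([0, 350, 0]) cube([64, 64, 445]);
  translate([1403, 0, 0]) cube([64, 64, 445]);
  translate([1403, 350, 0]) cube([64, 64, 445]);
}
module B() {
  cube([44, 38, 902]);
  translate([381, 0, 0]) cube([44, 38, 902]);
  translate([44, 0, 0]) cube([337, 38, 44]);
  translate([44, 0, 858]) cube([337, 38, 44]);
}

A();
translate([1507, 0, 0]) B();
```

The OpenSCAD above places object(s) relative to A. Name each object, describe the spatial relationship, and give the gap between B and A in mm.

The picture frame's nearest face is 40 mm from the bench's +x face.

A is a bench. B is a picture frame. The picture frame is on the floor beside the bench on its +x side. The gap between the picture frame and the bench is 40 mm.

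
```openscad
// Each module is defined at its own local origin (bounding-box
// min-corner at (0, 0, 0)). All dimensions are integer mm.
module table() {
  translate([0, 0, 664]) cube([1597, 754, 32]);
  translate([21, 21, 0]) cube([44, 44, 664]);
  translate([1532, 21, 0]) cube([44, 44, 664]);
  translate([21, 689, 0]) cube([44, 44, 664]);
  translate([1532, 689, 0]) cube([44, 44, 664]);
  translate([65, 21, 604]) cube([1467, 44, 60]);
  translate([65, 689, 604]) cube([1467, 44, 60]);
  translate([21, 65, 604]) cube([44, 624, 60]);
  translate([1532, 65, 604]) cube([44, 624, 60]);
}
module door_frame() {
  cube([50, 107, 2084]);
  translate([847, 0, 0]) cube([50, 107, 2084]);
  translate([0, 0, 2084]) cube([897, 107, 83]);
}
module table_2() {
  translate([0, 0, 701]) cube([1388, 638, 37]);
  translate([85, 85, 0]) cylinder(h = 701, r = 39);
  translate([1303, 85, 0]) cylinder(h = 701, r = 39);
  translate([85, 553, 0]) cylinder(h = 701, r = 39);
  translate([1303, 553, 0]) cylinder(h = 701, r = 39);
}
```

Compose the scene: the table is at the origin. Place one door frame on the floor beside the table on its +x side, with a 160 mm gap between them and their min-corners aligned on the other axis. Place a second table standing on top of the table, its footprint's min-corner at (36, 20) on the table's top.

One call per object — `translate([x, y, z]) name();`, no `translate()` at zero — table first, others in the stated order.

table();
translate([1757, 0, 0]) door_frame();
translate([36, 20, 696]) table_2();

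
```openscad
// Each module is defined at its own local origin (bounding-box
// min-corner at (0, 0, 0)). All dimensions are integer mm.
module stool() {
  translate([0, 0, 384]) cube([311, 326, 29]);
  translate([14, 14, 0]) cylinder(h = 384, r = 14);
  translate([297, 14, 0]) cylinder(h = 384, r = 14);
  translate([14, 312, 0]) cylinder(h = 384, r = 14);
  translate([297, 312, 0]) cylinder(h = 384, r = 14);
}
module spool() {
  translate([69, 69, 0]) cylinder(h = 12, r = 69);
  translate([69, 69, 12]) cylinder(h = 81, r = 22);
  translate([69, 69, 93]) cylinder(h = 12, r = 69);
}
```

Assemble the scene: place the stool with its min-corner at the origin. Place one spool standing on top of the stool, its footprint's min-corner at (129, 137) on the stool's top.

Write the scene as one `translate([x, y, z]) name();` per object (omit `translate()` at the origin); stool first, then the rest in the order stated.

stool();
translate([129, 137, 413]) spool();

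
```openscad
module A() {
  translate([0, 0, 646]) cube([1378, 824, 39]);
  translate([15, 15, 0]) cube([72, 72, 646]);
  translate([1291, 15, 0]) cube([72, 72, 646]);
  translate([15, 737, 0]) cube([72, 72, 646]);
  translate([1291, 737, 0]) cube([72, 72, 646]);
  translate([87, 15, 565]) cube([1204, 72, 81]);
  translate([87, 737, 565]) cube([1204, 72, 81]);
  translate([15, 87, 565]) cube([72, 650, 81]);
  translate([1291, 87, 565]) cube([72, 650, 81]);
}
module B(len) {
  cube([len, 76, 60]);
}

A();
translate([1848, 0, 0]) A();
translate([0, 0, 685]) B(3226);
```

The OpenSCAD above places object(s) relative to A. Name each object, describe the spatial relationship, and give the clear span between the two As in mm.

Second table starts at x = 1848; first ends at x = 1378; clear span = 1848 − 1378 = 470 mm.

A is a table. B is a beam. A beam spans the tops of two tables. The clear span between the two tables is 470 mm.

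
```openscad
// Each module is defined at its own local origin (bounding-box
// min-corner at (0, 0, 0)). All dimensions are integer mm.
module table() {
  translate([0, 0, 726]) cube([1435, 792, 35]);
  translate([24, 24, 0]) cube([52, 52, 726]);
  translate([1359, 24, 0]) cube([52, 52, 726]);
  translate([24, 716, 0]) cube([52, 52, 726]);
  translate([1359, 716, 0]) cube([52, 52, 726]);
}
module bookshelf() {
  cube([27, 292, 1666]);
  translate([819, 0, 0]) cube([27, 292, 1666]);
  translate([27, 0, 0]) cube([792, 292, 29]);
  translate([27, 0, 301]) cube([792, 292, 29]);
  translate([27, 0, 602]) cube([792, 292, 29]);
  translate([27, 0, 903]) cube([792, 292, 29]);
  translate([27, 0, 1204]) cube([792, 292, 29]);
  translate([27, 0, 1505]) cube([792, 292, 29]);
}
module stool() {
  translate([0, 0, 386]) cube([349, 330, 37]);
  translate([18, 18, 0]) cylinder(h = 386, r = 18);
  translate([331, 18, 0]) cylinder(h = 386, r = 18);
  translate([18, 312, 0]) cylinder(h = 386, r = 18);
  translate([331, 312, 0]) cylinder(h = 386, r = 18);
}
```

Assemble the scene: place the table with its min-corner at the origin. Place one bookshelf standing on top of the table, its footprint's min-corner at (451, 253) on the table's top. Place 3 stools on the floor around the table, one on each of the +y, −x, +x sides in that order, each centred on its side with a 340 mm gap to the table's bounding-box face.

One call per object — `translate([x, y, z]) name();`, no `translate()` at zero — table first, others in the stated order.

table();
translate([451, 253, 761]) bookshelf();
translate([543, 1132, 0]) stool();
translate([-689, 231, 0]) stool();
translate([1775, 231, 0]) stool();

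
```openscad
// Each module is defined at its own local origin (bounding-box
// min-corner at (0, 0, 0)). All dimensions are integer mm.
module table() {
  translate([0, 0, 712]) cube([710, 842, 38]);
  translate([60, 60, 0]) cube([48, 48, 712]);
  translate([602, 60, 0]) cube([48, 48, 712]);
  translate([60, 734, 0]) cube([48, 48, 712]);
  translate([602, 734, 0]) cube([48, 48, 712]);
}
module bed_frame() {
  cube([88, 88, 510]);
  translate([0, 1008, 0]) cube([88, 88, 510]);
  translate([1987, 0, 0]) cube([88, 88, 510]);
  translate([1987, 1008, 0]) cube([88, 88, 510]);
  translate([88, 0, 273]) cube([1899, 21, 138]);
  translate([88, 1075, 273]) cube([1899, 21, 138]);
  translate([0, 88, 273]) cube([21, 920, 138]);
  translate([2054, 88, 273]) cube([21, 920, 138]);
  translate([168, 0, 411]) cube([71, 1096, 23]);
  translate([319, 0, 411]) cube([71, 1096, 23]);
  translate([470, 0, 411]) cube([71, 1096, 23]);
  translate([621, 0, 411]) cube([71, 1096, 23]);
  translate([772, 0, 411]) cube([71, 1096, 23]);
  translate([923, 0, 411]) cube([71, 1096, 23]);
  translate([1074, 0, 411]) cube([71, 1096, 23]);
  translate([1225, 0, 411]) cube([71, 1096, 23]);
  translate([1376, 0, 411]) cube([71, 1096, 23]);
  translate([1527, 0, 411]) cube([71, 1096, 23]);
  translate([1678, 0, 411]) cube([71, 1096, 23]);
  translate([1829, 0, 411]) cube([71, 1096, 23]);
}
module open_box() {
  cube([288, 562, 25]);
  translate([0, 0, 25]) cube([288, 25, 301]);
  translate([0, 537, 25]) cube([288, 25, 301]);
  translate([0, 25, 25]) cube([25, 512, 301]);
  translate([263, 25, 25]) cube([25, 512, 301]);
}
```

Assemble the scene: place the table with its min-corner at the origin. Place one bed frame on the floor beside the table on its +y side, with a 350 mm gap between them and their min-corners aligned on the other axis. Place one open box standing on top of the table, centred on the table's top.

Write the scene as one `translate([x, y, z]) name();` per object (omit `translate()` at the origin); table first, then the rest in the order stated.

table();
translate([0, 1192, 0]) bed_frame();
translate([211, 140, 750]) open_box();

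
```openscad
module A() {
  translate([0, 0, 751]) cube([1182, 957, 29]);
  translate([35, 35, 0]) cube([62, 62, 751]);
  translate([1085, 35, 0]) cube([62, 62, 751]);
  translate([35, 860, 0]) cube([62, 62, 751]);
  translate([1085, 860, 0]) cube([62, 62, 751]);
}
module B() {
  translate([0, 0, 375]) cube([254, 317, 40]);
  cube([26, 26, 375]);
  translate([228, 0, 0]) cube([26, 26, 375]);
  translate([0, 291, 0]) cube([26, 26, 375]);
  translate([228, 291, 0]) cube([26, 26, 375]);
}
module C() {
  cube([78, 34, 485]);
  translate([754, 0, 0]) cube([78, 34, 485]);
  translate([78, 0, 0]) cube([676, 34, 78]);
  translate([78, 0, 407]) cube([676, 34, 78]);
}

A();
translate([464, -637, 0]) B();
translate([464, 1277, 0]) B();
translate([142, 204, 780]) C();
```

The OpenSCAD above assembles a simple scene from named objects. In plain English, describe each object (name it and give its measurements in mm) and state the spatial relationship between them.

A is a table with a 1182×957 mm rectangular top, 29 mm thick, top surface at z = 780 mm, supported by four 62×62 mm square legs, each inset 35 mm from the nearest pair of top edges, running from the floor.

B is a four-legged stool. The seat is a 254×317×40 mm slab whose top surface is at z = 415 mm; four square legs, each 26×26 mm in cross-section, run from the floor (z = 0) to the underside of the seat, each flush with a corner of the seat.

C is a picture frame with a 676×329 mm rectangular opening (x by z) and a uniform 78 mm border on every side. Frame depth is 34 mm along y. It is built from two vertical stiles running the full outside height and two horizontal rails spanning the gap between the stiles.

Two stools sit around the table at the −y, +y sides. The picture frame is on top of the table.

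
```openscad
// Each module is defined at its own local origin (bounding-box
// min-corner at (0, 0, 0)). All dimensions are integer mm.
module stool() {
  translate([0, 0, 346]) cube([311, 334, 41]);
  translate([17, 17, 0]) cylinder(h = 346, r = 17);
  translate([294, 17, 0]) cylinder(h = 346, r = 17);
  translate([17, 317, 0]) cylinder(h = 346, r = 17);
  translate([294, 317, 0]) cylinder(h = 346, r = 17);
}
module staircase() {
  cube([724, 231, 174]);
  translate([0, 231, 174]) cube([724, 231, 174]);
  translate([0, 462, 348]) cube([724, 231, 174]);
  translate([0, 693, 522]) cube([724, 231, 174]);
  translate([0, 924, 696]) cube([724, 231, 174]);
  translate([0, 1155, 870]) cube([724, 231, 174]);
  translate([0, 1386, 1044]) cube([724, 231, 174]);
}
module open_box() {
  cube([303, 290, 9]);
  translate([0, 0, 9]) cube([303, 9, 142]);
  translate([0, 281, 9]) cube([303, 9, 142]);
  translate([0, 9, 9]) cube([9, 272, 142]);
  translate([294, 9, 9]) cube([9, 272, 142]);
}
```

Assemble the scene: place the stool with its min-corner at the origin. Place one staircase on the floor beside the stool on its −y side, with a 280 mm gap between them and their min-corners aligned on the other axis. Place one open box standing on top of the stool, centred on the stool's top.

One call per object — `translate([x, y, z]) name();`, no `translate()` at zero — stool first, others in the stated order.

stool();
translate([0, -1897, 0]) staircase();
translate([4, 22, 387]) open_box();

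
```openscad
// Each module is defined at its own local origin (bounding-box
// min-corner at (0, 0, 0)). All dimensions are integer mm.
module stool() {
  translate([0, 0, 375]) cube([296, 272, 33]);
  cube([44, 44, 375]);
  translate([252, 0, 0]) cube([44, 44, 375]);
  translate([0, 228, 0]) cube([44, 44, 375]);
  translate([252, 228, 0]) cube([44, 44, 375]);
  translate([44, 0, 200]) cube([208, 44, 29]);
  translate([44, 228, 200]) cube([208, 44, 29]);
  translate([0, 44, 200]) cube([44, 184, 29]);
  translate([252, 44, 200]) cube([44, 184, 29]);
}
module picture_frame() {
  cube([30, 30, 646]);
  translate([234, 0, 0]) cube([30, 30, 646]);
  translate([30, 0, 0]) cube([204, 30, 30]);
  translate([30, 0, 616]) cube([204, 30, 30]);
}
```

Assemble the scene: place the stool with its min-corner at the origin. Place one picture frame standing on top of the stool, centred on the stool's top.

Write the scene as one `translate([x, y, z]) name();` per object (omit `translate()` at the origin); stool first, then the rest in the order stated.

stool();
translate([16, 121, 408]) picture_frame();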